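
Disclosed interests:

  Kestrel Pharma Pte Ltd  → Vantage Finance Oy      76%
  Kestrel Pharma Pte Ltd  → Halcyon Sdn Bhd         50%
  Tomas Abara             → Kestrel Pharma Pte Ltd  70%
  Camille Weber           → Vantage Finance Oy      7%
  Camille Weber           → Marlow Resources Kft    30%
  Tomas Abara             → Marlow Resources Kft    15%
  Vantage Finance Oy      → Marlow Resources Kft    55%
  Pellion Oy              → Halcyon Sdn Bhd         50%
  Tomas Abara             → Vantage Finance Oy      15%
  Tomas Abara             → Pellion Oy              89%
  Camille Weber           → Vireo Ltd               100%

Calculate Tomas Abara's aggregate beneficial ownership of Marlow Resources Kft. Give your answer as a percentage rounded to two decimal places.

Tomas reaches Marlow along 3 paths.
Direct stake: 15% = 15%.
Via Kestrel → Vantage: 70% × 76% × 55% = 29.26%.
Via Vantage: 15% × 55% = 8.25%.
Total: 15% + 29.26% + 8.25% = 52.51%.

52.51%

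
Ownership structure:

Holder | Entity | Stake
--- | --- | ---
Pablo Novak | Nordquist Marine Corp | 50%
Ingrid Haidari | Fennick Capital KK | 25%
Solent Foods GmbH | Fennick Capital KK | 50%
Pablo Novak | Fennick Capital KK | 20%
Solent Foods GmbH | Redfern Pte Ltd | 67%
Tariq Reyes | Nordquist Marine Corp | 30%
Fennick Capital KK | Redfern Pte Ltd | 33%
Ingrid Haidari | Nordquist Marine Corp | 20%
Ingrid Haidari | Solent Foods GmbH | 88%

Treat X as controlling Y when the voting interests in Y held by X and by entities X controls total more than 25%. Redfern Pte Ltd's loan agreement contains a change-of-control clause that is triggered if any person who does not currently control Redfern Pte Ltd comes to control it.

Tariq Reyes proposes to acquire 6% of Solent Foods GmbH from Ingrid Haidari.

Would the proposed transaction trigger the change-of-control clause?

The purchase adds only to Tariq's holdings (Ingrid's stake shrinks), so Tariq is the only person who could newly come to control Redfern.
Tariq holds 30% of Nordquist, so Tariq controls Nordquist.
Neither Tariq nor any entity Tariq controls holds any voting interest in Redfern.
So before the transaction, Tariq does not control Redfern.
After the purchase, Tariq holds 6% of Solent directly, and Ingrid's stake falls to 82%.
Tariq's side now holds 6% of Solent, not > 25%, so Tariq still does not control Solent.
After the transaction, neither Tariq nor any entity Tariq controls holds a voting interest in Redfern, so Tariq still does not control it.
No new person acquires control, so the clause is not triggered.

No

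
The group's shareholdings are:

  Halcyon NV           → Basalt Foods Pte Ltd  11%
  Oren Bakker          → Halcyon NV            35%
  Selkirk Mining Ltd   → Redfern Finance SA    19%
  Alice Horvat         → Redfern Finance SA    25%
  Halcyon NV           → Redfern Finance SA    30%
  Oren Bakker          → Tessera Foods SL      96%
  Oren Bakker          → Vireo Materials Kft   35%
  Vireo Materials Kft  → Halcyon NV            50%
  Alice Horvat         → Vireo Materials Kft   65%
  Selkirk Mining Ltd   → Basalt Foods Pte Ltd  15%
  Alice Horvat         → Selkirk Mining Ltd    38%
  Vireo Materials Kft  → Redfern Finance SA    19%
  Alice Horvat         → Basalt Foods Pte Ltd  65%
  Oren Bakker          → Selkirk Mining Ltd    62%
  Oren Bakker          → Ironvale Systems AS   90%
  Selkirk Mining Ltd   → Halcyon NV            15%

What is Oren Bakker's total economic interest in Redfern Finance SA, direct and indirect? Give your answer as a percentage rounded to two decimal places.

36.97%

Oren reaches Redfern along 5 paths.
Via Selkirk → Halcyon: 62% × 15% × 30% = 2.79%.
Via Halcyon: 35% × 30% = 10.5%.
Via Vireo → Halcyon: 35% × 50% × 30% = 5.25%.
Via Selkirk: 62% × 19% = 11.78%.
Via Vireo: 35% × 19% = 6.65%.
Total: 2.79% + 10.5% + 5.25% + 11.78% + 6.65% = 36.97%.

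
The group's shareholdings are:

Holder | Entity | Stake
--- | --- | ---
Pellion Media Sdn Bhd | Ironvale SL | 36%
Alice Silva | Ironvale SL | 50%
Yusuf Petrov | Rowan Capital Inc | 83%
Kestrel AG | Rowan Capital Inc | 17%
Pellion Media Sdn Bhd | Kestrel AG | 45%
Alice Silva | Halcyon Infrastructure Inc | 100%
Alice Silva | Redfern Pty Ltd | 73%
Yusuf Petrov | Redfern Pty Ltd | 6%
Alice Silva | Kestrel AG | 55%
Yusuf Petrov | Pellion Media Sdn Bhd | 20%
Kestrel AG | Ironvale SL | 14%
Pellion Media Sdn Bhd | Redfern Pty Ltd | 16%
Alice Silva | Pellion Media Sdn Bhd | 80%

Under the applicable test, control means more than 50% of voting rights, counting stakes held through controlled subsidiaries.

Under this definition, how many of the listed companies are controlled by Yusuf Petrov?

1

Yusuf holds 83% of Rowan, so Yusuf controls Rowan.
No other company's threshold is met.
Yusuf controls 1 company.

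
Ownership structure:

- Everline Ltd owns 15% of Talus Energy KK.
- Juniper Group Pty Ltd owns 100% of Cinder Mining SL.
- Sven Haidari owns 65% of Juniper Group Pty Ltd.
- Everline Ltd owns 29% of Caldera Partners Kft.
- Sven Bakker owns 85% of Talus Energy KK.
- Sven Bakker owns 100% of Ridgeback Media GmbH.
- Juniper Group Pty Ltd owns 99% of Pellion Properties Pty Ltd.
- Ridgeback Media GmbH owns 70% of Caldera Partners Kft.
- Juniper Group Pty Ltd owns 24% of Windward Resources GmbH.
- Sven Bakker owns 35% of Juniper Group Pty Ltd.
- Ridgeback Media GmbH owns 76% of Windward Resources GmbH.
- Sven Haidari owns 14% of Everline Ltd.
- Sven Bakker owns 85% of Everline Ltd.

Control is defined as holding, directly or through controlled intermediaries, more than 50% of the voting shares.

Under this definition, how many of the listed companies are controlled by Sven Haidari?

Sven Haidari holds 65% of Juniper, so Sven Haidari controls Juniper.
Juniper holds 100% of Cinder, so Sven Haidari controls Cinder.
Juniper holds 99% of Pellion, so Sven Haidari controls Pellion.
No other company's threshold is met.
Sven Haidari controls 3 companies.

3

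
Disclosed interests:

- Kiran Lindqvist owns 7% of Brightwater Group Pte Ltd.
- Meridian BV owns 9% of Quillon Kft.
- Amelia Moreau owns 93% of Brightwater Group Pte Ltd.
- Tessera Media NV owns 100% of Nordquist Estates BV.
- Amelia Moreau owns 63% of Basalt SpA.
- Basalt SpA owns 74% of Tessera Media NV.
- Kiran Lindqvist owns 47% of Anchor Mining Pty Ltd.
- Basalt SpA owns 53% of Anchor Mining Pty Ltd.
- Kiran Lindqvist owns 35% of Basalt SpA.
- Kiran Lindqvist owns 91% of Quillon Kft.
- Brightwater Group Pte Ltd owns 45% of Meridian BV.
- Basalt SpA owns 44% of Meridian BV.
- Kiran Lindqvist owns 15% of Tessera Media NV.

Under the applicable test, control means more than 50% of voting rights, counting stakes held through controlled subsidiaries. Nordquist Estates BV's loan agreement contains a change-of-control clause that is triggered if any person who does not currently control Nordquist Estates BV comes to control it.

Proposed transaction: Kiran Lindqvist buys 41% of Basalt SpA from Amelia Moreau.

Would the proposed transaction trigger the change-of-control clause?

Yes

The purchase adds only to Kiran's holdings (Amelia's stake shrinks), so Kiran is the only person who could newly come to control Nordquist.
Kiran holds 91% of Quillon, so Kiran controls Quillon.
Neither Kiran nor any entity Kiran controls holds any voting interest in Nordquist.
So before the transaction, Kiran does not control Nordquist.
After the purchase, Kiran's direct stake in Basalt rises to 35% + 41% = 76%, and Amelia's stake falls to 22%.
Kiran holds 76% of Basalt, so Kiran controls Basalt.
Basalt and Kiran together hold 74% + 15% = 89% of Tessera, so Kiran controls Tessera.
Tessera holds 100% of Nordquist, so Kiran controls Nordquist.
Kiran did not control Nordquist before and does after, so the clause is triggered.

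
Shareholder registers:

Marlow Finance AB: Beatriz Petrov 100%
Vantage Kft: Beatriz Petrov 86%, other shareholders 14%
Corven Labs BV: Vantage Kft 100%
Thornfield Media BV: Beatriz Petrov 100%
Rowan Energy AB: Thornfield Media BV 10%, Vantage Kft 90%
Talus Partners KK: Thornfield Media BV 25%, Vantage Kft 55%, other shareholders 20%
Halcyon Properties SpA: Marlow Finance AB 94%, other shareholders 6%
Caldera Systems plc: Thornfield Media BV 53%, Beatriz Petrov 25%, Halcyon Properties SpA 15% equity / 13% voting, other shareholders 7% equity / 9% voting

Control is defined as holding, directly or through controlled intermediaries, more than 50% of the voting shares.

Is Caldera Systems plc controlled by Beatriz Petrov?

Yes

Beatriz holds 100% of Marlow, so Beatriz controls Marlow.
Marlow holds 94% of Halcyon, so Beatriz controls Halcyon.
Beatriz holds 100% of Thornfield, so Beatriz controls Thornfield.
Thornfield and Beatriz and Halcyon together hold 53% + 25% + 13% = 91% of Caldera, so Beatriz controls Caldera.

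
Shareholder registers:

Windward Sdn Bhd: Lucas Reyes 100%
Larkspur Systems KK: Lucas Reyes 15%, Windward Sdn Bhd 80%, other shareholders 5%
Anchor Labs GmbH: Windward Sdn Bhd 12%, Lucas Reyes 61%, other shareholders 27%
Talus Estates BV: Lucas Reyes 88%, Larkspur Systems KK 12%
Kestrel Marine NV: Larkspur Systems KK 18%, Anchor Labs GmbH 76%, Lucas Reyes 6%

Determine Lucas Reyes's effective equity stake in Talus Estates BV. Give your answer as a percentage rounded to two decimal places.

Lucas reaches Talus along 3 paths.
Direct stake: 88% = 88%.
Via Larkspur: 15% × 12% = 1.8%.
Via Windward → Larkspur: 100% × 80% × 12% = 9.6%.
Total: 88% + 1.8% + 9.6% = 99.4%.
Rounded: 99.40%.

99.40%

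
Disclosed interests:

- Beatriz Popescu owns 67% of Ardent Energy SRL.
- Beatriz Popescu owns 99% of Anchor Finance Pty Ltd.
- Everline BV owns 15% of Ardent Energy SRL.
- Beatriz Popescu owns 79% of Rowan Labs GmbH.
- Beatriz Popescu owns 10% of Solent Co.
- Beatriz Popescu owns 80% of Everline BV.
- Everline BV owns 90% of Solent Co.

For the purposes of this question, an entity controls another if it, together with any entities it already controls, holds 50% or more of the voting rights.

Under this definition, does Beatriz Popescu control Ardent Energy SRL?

Beatriz holds 80% of Everline, so Beatriz controls Everline.
Beatriz and Everline together hold 67% + 15% = 82% of Ardent, so Beatriz controls Ardent.

Yes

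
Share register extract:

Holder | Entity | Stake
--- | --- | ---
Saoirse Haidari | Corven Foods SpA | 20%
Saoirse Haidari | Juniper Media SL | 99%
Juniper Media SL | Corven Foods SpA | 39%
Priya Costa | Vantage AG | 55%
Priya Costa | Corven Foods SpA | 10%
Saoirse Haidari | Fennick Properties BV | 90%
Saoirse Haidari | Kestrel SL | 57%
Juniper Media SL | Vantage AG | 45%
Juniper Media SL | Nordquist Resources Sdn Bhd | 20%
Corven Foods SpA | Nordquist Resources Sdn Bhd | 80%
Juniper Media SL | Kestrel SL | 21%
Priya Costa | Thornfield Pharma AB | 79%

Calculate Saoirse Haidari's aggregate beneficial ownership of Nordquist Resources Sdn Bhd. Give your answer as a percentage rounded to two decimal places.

66.69%

Saoirse reaches Nordquist along 3 paths.
Via Juniper: 99% × 20% = 19.8%.
Via Corven: 20% × 80% = 16%.
Via Juniper → Corven: 99% × 39% × 80% = 30.888%.
Total: 19.8% + 16% + 30.888% = 66.688%.
Rounded: 66.69%.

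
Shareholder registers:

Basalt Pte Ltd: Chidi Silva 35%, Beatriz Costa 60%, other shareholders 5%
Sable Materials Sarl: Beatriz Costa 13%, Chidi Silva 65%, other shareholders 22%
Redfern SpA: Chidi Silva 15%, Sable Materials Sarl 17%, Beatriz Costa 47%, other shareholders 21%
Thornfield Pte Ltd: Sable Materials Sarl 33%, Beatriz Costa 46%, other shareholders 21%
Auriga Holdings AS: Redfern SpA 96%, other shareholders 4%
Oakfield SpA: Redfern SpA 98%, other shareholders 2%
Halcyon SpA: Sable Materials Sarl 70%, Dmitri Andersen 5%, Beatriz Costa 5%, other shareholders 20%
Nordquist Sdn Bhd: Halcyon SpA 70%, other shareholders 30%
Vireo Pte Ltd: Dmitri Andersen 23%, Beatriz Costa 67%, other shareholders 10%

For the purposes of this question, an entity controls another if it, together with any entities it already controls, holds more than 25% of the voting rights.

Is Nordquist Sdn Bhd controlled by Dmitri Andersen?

Dmitri's largest direct stake is 23% in Vireo, which does not meet the threshold, so Dmitri controls no company.
Neither Dmitri nor any entity Dmitri controls holds any voting interest in Nordquist.
So Dmitri does not control Nordquist.

No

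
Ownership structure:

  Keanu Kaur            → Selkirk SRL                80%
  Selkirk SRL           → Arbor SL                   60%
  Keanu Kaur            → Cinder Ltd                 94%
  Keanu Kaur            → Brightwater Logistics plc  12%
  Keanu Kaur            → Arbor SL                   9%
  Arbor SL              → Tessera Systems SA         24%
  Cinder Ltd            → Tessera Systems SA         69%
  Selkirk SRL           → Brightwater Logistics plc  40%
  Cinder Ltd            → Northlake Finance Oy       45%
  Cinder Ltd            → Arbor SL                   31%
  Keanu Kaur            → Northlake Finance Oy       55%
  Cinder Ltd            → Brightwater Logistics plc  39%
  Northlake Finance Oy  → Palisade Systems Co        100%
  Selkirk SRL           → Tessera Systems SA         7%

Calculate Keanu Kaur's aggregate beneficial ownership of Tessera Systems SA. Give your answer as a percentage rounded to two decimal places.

91.13%

Keanu reaches Tessera along 5 paths.
Via Cinder → Arbor: 94% × 31% × 24% = 6.9936%.
Via Arbor: 9% × 24% = 2.16%.
Via Selkirk → Arbor: 80% × 60% × 24% = 11.52%.
Via Selkirk: 80% × 7% = 5.6%.
Via Cinder: 94% × 69% = 64.86%.
Total: 6.9936% + 2.16% + 11.52% + 5.6% + 64.86% = 91.1336%.
Rounded: 91.13%.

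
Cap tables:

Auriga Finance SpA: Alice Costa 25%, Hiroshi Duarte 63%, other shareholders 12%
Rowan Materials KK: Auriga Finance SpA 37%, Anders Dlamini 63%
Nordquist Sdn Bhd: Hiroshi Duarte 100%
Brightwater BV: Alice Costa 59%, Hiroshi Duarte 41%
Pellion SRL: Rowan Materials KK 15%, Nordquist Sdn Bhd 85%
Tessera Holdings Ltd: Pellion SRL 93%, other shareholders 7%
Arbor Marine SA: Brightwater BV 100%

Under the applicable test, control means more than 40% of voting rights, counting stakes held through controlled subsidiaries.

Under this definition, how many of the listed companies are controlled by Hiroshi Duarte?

Hiroshi holds 63% of Auriga, so Hiroshi controls Auriga.
Hiroshi holds 100% of Nordquist, so Hiroshi controls Nordquist.
Hiroshi holds 41% of Brightwater, so Hiroshi controls Brightwater.
Nordquist holds 85% of Pellion, so Hiroshi controls Pellion.
Pellion holds 93% of Tessera, so Hiroshi controls Tessera.
Brightwater holds 100% of Arbor, so Hiroshi controls Arbor.
No other company's threshold is met.
Hiroshi controls 6 companies.

6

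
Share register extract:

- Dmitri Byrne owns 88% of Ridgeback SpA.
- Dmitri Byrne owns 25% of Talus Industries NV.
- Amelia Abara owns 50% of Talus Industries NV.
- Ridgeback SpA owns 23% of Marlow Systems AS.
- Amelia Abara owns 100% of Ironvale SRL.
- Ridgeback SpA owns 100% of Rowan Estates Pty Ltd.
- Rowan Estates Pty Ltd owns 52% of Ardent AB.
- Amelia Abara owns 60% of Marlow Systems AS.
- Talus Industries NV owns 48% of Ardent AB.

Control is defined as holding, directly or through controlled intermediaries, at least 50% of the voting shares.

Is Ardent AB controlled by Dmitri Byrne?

Yes

Dmitri holds 88% of Ridgeback, so Dmitri controls Ridgeback.
Ridgeback holds 100% of Rowan, so Dmitri controls Rowan.
Rowan holds 52% of Ardent, so Dmitri controls Ardent.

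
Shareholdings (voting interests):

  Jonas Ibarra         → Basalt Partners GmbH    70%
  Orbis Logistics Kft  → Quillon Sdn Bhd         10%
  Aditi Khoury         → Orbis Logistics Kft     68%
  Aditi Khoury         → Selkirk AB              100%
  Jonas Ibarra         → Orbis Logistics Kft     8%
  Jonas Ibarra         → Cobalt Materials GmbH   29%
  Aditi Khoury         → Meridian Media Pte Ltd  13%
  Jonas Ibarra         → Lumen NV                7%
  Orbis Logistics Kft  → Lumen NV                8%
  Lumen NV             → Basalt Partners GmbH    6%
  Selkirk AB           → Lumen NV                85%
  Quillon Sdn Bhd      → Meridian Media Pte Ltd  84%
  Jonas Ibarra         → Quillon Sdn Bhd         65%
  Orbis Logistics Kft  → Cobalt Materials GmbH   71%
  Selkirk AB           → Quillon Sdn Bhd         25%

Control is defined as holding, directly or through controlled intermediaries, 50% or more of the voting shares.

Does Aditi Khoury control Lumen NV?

Aditi holds 68% of Orbis, so Aditi controls Orbis.
Aditi holds 100% of Selkirk, so Aditi controls Selkirk.
Orbis and Selkirk together hold 8% + 85% = 93% of Lumen, so Aditi controls Lumen.

Yes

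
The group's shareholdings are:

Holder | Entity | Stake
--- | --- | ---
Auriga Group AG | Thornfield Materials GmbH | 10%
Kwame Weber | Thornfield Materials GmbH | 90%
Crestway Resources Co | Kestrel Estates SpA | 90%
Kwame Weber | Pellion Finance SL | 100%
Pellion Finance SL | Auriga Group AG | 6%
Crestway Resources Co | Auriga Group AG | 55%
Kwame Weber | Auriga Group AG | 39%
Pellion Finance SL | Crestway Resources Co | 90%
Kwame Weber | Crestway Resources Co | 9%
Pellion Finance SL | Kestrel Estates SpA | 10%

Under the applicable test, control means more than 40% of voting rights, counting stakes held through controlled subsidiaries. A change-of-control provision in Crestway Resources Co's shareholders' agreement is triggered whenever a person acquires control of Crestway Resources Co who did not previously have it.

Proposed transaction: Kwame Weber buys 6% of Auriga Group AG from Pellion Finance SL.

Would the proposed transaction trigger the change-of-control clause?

No

The purchase adds only to Kwame's holdings (Pellion's stake shrinks), so Kwame is the only person who could newly come to control Crestway.
Kwame holds 100% of Pellion, so Kwame controls Pellion.
Pellion and Kwame together hold 90% + 9% = 99% of Crestway, so Kwame controls Crestway.
So Kwame already controls Crestway before the transaction.
After the purchase, Kwame's direct stake in Auriga rises to 39% + 6% = 45%, and Pellion's stake falls to 0%.
Kwame controlled Crestway already, so this is not a new person acquiring control; every other person's position is unchanged or reduced.
No new person acquires control, so the clause is not triggered.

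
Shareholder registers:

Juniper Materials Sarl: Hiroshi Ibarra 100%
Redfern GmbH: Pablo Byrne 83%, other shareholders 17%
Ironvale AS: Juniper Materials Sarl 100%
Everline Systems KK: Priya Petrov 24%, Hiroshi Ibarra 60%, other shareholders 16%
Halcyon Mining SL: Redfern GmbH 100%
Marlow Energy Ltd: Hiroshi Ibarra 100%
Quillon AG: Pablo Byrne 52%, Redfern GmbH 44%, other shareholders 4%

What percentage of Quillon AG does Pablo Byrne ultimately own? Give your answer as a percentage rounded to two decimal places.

Pablo reaches Quillon along 2 paths.
Direct stake: 52% = 52%.
Via Redfern: 83% × 44% = 36.52%.
Total: 52% + 36.52% = 88.52%.

88.52%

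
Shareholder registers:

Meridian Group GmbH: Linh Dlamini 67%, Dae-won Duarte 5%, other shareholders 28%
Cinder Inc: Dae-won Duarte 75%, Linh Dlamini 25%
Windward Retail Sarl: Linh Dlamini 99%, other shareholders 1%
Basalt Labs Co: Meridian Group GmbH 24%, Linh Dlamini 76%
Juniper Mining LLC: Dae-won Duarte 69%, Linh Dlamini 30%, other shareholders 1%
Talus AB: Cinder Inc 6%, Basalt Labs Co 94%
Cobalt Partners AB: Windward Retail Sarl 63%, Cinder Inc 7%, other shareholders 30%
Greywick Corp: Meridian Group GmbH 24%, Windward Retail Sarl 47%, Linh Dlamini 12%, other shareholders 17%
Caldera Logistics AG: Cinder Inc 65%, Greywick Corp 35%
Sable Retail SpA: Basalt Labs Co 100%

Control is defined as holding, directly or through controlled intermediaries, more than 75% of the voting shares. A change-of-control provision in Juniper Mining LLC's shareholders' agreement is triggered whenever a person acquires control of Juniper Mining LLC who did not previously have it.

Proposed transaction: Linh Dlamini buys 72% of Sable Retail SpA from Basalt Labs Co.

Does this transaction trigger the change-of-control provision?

The purchase adds only to Linh's holdings (Basalt's stake shrinks), so Linh is the only person who could newly come to control Juniper.
Linh holds 99% of Windward, so Linh controls Windward.
Linh holds 76% of Basalt, so Linh controls Basalt.
Basalt holds 94% of Talus, so Linh controls Talus.
Basalt holds 100% of Sable, so Linh controls Sable.
In Juniper, Linh's side holds only 30%, not > 75%.
So before the transaction, Linh does not control Juniper.
After the purchase, Linh holds 72% of Sable directly, and Basalt's stake falls to 28%.
Basalt and Linh together hold 28% + 72% = 100% of Sable, so Linh controls Sable.
After the transaction, Linh's side holds 30% of Juniper, not > 75%, so Linh still does not control Juniper.
No new person acquires control, so the clause is not triggered.

No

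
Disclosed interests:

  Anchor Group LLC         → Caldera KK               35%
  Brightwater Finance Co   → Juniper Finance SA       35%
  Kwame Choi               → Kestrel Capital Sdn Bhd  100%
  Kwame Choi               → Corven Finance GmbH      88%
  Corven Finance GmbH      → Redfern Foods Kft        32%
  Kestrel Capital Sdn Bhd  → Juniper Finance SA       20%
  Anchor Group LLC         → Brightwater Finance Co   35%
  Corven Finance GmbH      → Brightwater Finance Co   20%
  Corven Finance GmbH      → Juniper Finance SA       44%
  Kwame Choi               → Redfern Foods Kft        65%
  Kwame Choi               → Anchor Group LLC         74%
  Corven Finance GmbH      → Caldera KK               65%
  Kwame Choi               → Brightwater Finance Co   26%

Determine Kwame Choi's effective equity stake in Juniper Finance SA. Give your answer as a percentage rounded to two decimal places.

83.05%

Kwame reaches Juniper along 5 paths.
Via Kestrel: 100% × 20% = 20%.
Via Corven: 88% × 44% = 38.72%.
Via Anchor → Brightwater: 74% × 35% × 35% = 9.065%.
Via Brightwater: 26% × 35% = 9.1%.
Via Corven → Brightwater: 88% × 20% × 35% = 6.16%.
Total: 20% + 38.72% + 9.065% + 9.1% + 6.16% = 83.045%.
Rounded: 83.05%.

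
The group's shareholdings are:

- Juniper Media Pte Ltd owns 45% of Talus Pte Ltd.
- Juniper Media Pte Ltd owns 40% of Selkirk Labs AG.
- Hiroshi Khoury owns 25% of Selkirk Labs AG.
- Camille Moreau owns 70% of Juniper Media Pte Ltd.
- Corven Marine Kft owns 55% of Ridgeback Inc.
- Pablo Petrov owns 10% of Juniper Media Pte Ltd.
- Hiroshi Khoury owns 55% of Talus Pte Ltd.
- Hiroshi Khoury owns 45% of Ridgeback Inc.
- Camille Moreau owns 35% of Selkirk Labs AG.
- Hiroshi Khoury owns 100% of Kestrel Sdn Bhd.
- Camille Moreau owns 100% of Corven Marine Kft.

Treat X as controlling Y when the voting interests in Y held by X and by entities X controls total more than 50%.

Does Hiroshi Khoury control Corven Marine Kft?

No

Hiroshi holds 100% of Kestrel, so Hiroshi controls Kestrel.
Hiroshi holds 55% of Talus, so Hiroshi controls Talus.
Neither Hiroshi nor any entity Hiroshi controls holds any voting interest in Corven.
So Hiroshi does not control Corven.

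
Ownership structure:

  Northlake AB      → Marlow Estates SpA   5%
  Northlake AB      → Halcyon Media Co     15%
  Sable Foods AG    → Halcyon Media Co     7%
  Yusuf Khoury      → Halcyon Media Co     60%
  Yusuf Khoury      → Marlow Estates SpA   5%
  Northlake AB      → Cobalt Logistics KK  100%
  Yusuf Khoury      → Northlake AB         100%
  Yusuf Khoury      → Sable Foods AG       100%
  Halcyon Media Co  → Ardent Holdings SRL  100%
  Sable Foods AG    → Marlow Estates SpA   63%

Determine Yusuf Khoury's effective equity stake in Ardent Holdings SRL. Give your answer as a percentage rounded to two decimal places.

82.00%

Yusuf reaches Ardent along 3 paths.
Via Northlake → Halcyon: 100% × 15% × 100% = 15%.
Via Sable → Halcyon: 100% × 7% × 100% = 7%.
Via Halcyon: 60% × 100% = 60%.
Total: 15% + 7% + 60% = 82%.
Rounded: 82.00%.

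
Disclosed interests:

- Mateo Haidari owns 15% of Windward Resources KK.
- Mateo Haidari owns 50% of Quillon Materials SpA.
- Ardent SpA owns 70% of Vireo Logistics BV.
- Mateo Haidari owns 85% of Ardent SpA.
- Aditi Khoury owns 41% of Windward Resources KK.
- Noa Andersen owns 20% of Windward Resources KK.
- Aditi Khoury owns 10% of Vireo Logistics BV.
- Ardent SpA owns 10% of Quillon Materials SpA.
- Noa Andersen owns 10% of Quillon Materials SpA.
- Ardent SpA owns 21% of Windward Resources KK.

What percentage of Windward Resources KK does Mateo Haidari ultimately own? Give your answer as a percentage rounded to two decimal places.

Mateo reaches Windward along 2 paths.
Via Ardent: 85% × 21% = 17.85%.
Direct stake: 15% = 15%.
Total: 17.85% + 15% = 32.85%.

32.85%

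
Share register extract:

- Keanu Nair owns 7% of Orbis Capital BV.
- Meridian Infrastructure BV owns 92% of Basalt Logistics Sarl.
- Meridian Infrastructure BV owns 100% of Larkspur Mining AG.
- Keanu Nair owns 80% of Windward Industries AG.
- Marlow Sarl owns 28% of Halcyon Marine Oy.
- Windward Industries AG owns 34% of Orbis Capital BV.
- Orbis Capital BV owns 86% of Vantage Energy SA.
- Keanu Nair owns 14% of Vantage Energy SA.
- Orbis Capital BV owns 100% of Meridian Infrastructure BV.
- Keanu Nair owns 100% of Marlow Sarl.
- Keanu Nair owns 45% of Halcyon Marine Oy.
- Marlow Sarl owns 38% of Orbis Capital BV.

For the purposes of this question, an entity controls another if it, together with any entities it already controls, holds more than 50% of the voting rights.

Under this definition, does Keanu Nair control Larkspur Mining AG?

Yes

Keanu holds 80% of Windward, so Keanu controls Windward.
Keanu holds 100% of Marlow, so Keanu controls Marlow.
Windward and Marlow and Keanu together hold 34% + 38% + 7% = 79% of Orbis, so Keanu controls Orbis.
Orbis holds 100% of Meridian, so Keanu controls Meridian.
Meridian holds 100% of Larkspur, so Keanu controls Larkspur.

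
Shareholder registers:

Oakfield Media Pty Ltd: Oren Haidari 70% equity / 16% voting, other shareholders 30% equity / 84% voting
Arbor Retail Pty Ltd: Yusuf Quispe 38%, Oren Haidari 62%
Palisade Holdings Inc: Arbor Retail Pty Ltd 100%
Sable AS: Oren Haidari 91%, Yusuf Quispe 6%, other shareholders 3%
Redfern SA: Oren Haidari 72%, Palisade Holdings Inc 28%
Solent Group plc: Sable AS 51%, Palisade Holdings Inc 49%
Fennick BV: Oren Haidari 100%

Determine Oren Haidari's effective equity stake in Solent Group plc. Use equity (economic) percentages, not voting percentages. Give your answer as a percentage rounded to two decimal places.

76.79%

Oren reaches Solent along 2 paths.
Via Sable: 91% × 51% = 46.41%.
Via Arbor → Palisade: 62% × 100% × 49% = 30.38%.
Total: 46.41% + 30.38% = 76.79%.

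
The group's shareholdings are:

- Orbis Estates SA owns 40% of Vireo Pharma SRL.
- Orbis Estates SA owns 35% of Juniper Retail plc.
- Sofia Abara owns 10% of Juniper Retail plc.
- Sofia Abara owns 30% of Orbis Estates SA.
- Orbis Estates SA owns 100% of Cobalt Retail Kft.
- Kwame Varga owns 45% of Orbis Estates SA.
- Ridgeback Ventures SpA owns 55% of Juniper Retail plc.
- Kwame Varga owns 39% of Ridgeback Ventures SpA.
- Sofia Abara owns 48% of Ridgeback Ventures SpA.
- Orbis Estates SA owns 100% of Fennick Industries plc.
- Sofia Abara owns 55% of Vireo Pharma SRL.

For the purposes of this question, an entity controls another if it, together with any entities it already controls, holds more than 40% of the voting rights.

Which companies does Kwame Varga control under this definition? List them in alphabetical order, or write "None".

Kwame holds 45% of Orbis, so Kwame controls Orbis.
Orbis holds 100% of Fennick, so Kwame controls Fennick.
Orbis holds 100% of Cobalt, so Kwame controls Cobalt.
No other company's threshold is met.

Cobalt Retail Kft, Fennick Industries plc, Orbis Estates SA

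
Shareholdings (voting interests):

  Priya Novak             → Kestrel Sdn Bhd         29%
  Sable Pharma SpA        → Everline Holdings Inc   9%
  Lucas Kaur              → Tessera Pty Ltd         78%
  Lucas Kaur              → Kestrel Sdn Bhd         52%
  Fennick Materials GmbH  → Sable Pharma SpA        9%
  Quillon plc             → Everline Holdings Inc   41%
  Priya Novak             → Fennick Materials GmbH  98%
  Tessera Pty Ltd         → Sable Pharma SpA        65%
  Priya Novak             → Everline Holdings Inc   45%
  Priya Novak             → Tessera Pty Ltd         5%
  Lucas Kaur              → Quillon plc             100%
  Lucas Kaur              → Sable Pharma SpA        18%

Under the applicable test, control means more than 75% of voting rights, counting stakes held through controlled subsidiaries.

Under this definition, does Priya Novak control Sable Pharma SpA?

No

Priya holds 98% of Fennick, so Priya controls Fennick.
In Sable, Priya's side holds only 9%, not > 75%.
So Priya does not control Sable.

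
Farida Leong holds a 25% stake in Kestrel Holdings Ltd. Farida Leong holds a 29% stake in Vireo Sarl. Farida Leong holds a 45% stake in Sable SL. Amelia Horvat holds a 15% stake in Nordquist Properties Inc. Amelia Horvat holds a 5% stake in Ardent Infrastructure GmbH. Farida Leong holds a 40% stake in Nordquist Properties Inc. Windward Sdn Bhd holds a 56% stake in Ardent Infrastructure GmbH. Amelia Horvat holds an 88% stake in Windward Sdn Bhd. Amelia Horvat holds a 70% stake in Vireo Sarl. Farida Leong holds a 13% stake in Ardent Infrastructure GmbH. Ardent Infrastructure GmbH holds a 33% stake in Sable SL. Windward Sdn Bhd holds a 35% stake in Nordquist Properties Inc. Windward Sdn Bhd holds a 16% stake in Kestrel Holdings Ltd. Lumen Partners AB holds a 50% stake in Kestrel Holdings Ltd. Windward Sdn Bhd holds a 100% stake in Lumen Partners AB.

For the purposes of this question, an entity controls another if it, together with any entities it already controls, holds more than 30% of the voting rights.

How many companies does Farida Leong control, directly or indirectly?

Farida holds 45% of Sable, so Farida controls Sable.
Farida holds 40% of Nordquist, so Farida controls Nordquist.
No other company's threshold is met.
Farida controls 2 companies.

2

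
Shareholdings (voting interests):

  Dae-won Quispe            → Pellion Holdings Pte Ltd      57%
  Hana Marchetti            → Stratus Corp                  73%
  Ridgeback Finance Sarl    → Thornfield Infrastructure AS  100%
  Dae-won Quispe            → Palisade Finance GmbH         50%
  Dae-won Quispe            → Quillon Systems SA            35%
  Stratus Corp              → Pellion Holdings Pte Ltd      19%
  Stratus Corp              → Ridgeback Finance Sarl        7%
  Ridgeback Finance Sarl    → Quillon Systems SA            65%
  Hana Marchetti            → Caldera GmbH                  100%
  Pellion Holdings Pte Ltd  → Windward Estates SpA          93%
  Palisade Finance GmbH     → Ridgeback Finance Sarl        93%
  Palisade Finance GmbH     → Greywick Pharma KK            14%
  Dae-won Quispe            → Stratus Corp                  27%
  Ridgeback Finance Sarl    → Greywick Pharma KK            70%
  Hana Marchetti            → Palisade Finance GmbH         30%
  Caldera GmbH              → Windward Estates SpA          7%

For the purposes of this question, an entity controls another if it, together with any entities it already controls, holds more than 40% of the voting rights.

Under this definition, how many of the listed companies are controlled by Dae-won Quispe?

Dae-won holds 50% of Palisade, so Dae-won controls Palisade.
Palisade holds 93% of Ridgeback, so Dae-won controls Ridgeback.
Dae-won holds 57% of Pellion, so Dae-won controls Pellion.
Ridgeback and Dae-won together hold 65% + 35% = 100% of Quillon, so Dae-won controls Quillon.
Ridgeback holds 100% of Thornfield, so Dae-won controls Thornfield.
Pellion holds 93% of Windward, so Dae-won controls Windward.
Ridgeback and Palisade together hold 70% + 14% = 84% of Greywick, so Dae-won controls Greywick.
No other company's threshold is met.
Dae-won controls 7 companies.

7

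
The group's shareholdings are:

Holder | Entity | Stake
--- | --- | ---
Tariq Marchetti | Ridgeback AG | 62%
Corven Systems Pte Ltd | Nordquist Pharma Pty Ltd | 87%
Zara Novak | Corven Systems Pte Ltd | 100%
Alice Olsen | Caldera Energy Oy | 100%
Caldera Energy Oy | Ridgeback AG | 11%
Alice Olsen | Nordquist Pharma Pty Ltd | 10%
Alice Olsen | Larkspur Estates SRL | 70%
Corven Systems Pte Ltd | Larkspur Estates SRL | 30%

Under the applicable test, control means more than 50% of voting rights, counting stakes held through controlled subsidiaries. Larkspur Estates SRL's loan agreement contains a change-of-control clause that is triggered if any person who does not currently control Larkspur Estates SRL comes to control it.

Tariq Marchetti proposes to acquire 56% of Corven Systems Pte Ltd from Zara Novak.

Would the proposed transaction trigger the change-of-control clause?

No

The purchase adds only to Tariq's holdings (Zara's stake shrinks), so Tariq is the only person who could newly come to control Larkspur.
Tariq holds 62% of Ridgeback, so Tariq controls Ridgeback.
Neither Tariq nor any entity Tariq controls holds any voting interest in Larkspur.
So before the transaction, Tariq does not control Larkspur.
After the purchase, Tariq holds 56% of Corven directly, and Zara's stake falls to 44%.
Tariq holds 56% of Corven, so Tariq controls Corven.
Corven holds 87% of Nordquist, so Tariq controls Nordquist.
After the transaction, Tariq's side holds 30% of Larkspur, not > 50%, so Tariq still does not control Larkspur.
No new person acquires control, so the clause is not triggered.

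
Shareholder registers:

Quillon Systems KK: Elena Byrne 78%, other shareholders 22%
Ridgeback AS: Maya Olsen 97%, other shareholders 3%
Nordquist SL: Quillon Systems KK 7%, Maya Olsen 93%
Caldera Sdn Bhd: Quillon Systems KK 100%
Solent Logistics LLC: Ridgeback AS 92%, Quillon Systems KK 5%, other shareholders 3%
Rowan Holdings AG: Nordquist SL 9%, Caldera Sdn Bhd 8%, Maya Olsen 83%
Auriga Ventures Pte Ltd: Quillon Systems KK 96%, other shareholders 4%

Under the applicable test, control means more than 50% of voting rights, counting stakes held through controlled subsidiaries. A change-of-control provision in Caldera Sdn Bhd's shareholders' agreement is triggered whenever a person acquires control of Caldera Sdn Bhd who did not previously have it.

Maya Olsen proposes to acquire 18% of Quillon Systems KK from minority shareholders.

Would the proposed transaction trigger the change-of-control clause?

The purchase changes only Maya's holdings, so Maya is the only person who could newly come to control Caldera.
Maya holds 97% of Ridgeback, so Maya controls Ridgeback.
Maya holds 93% of Nordquist, so Maya controls Nordquist.
Ridgeback holds 92% of Solent, so Maya controls Solent.
Nordquist and Maya together hold 9% + 83% = 92% of Rowan, so Maya controls Rowan.
Neither Maya nor any entity Maya controls holds any voting interest in Caldera.
So before the transaction, Maya does not control Caldera.
After the purchase, Maya holds 18% of Quillon directly.
Maya's side now holds 18% of Quillon, not > 50%, so Maya still does not control Quillon.
After the transaction, neither Maya nor any entity Maya controls holds a voting interest in Caldera, so Maya still does not control it.
No new person acquires control, so the clause is not triggered.

No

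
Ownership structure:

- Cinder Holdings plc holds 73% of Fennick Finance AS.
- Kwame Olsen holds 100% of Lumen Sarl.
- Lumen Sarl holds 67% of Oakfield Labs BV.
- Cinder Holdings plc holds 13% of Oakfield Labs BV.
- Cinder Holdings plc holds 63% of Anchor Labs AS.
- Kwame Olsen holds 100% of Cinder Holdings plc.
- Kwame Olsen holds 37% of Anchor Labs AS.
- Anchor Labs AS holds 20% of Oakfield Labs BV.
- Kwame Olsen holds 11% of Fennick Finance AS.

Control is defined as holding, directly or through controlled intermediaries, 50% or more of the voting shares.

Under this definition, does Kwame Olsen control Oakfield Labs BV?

Kwame holds 100% of Cinder, so Kwame controls Cinder.
Kwame and Cinder together hold 37% + 63% = 100% of Anchor, so Kwame controls Anchor.
Kwame holds 100% of Lumen, so Kwame controls Lumen.
Cinder and Lumen and Anchor together hold 13% + 67% + 20% = 100% of Oakfield, so Kwame controls Oakfield.

Yes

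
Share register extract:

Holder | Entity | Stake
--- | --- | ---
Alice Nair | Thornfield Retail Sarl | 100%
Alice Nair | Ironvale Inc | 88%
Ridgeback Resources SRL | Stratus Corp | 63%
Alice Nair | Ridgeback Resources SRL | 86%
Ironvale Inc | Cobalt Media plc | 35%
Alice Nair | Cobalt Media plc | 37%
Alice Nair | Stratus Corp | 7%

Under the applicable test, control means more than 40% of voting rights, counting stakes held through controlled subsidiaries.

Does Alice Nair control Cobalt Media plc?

Yes

Alice holds 88% of Ironvale, so Alice controls Ironvale.
Ironvale and Alice together hold 35% + 37% = 72% of Cobalt, so Alice controls Cobalt.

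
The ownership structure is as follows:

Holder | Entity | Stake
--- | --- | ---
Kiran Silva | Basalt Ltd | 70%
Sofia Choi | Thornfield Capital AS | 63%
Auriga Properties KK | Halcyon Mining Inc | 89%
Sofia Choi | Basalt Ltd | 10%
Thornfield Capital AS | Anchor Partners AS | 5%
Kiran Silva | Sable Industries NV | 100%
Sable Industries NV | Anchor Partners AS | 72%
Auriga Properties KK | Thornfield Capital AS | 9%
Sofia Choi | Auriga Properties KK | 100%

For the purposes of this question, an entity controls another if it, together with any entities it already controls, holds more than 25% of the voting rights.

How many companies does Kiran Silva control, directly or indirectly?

Kiran holds 70% of Basalt, so Kiran controls Basalt.
Kiran holds 100% of Sable, so Kiran controls Sable.
Sable holds 72% of Anchor, so Kiran controls Anchor.
No other company's threshold is met.
Kiran controls 3 companies.

3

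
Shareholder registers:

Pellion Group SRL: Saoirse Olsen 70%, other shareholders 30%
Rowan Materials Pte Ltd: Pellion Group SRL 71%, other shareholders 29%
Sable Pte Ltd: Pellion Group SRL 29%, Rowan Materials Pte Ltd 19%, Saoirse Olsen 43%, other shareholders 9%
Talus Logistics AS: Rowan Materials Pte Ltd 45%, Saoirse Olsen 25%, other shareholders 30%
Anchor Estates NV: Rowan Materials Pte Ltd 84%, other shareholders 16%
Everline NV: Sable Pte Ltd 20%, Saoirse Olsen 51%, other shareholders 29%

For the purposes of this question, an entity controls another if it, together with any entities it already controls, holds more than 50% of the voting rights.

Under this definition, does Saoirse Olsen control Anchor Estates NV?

Saoirse holds 70% of Pellion, so Saoirse controls Pellion.
Pellion holds 71% of Rowan, so Saoirse controls Rowan.
Rowan holds 84% of Anchor, so Saoirse controls Anchor.

Yes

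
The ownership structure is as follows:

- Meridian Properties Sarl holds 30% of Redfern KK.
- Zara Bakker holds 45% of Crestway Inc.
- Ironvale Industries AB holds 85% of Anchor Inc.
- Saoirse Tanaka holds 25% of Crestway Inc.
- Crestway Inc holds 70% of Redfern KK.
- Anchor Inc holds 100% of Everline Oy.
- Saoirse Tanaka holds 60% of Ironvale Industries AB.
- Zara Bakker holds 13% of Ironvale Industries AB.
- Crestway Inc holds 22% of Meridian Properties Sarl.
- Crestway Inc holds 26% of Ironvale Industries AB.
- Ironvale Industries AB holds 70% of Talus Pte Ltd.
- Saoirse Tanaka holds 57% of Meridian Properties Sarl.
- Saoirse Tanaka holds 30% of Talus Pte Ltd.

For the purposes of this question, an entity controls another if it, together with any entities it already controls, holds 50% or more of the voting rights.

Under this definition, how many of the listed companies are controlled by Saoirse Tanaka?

Saoirse holds 57% of Meridian, so Saoirse controls Meridian.
Saoirse holds 60% of Ironvale, so Saoirse controls Ironvale.
Ironvale holds 85% of Anchor, so Saoirse controls Anchor.
Ironvale and Saoirse together hold 70% + 30% = 100% of Talus, so Saoirse controls Talus.
Anchor holds 100% of Everline, so Saoirse controls Everline.
No other company's threshold is met.
Saoirse controls 5 companies.

5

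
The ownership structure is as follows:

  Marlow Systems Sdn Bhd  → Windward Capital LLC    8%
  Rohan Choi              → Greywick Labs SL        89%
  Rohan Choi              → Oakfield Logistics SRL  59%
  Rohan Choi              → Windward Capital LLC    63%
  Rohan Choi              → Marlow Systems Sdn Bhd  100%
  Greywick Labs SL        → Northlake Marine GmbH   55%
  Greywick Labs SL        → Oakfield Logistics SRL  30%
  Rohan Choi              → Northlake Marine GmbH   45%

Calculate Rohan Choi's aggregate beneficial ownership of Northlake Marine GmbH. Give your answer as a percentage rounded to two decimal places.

Rohan reaches Northlake along 2 paths.
Via Greywick: 89% × 55% = 48.95%.
Direct stake: 45% = 45%.
Total: 48.95% + 45% = 93.95%.

93.95%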